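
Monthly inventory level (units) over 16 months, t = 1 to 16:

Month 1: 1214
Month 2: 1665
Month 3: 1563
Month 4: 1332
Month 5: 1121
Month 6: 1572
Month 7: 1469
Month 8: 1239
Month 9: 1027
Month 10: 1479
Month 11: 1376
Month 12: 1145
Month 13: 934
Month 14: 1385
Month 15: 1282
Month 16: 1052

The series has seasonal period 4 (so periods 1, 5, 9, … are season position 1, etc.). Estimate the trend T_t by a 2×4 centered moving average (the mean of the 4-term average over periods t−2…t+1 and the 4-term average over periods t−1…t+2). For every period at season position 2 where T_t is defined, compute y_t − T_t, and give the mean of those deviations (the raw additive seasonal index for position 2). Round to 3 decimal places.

210.250

Season position 2 occurs at t = 6, 10, 14 (where T_t is defined).
t=6: T_6 = 1361.87500; y_6 − T_6 = 1572 − 1361.87500 = 210.12500
t=10: T_10 = 1268.50000; y_10 − T_10 = 1479 − 1268.50000 = 210.50000
t=14: T_14 = 1174.87500; y_14 − T_14 = 1385 − 1174.87500 = 210.12500
Mean deviation: (210.12500 + 210.50000 + 210.12500) / 3 = 210.250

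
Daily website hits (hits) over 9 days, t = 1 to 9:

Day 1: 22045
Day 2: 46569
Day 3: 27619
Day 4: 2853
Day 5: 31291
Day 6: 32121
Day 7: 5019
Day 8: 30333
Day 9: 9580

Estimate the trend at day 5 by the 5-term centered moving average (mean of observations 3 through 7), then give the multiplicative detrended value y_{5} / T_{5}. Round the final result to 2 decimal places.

1.58

Trend T_5 = (27619 + 2853 + 31291 + 32121 + 5019) / 5 = 98903/5 = 19780.6000
Ratio to trend: 31291 / 19780.6000 = 1.58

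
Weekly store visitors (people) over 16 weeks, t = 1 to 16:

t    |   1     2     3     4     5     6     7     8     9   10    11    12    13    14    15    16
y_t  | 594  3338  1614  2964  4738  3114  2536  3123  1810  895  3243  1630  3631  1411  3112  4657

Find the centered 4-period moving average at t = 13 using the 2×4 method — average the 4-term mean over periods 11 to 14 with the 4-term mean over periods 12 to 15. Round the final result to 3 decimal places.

Sum over 11–14: 3243 + 1630 + 3631 + 1411 = 9915
Sum over 12–15: 1630 + 3631 + 1411 + 3112 = 9784
CMA at t=13 = (9915 + 9784) / (2·4) = 19699 / 8 = 2462.375

2462.375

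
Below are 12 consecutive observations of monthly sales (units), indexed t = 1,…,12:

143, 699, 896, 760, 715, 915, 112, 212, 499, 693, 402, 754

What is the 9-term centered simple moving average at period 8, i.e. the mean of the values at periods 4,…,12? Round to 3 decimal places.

Sum of periods 4–12: 760 + 715 + 915 + 112 + 212 + 499 + 693 + 402 + 754 = 5062
Divide by 9: 5062 / 9 = 562.444

562.444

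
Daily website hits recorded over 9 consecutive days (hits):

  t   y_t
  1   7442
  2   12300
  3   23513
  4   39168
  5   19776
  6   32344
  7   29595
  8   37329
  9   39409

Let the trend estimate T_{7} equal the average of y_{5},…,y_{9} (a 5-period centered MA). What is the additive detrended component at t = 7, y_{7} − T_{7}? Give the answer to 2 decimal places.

-2095.60

Trend T_7 = (19776 + 32344 + 29595 + 37329 + 39409) / 5 = 158453/5 = 31690.6000
Detrended value: 29595 − 31690.6000 = -2095.60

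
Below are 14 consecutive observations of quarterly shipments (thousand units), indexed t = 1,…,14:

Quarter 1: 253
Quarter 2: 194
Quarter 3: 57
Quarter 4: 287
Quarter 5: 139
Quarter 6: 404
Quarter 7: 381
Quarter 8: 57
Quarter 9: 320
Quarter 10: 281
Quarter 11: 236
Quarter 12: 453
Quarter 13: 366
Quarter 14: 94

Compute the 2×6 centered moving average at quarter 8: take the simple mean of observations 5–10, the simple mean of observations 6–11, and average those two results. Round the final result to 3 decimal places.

271.750

Sum over 5–10: 139 + 404 + 381 + 57 + 320 + 281 = 1582
Sum over 6–11: 404 + 381 + 57 + 320 + 281 + 236 = 1679
CMA at t=8 = (1582 + 1679) / (2·6) = 3261 / 12 = 271.750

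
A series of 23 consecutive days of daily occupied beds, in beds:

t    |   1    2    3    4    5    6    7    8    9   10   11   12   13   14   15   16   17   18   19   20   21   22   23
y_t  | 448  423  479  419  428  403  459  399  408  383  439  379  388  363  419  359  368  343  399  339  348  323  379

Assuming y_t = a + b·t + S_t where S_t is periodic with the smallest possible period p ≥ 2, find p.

First differences y_{t+1} − y_t: -25, 56, -60, 9, -25, 56, -60, 9, -25, 56, …
The difference pattern repeats every 4 terms and not for any smaller step, so p = 4.

4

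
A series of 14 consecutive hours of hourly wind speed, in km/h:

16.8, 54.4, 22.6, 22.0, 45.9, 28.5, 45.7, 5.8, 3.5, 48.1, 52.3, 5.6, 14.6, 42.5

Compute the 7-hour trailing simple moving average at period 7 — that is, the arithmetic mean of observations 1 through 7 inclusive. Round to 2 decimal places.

Sum of periods 1–7: 16.8 + 54.4 + 22.6 + 22.0 + 45.9 + 28.5 + 45.7 = 235.9
Divide by 7: 235.9 / 7 = 33.70

33.70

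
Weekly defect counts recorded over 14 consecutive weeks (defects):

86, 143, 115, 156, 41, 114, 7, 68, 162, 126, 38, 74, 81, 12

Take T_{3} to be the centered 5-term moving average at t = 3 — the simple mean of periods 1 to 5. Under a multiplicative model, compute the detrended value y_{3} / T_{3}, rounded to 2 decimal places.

1.06

Trend T_3 = (86 + 143 + 115 + 156 + 41) / 5 = 541/5 = 108.2000
Ratio to trend: 115 / 108.2000 = 1.06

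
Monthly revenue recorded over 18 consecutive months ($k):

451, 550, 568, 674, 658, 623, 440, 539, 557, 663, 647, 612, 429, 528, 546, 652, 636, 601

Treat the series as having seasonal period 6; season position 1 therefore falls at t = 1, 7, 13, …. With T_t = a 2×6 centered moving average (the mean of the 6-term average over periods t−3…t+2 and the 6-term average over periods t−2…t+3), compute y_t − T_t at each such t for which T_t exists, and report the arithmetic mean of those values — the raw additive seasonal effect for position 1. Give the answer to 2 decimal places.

Season position 1 occurs at t = 7, 13 (where T_t is defined).
t=7: T_7 = 580.9167; y_7 − T_7 = 440 − 580.9167 = -140.9167
t=13: T_13 = 569.9167; y_13 − T_13 = 429 − 569.9167 = -140.9167
Mean deviation: (-140.9167 + -140.9167) / 2 = -140.92

-140.92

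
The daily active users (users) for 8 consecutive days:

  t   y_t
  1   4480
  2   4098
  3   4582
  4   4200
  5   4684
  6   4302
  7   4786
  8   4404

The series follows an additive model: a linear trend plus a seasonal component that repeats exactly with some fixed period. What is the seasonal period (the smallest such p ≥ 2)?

First differences y_{t+1} − y_t: -382, 484, -382, 484, -382, 484, …
The difference pattern repeats every 2 terms and not for any smaller step, so p = 2.

2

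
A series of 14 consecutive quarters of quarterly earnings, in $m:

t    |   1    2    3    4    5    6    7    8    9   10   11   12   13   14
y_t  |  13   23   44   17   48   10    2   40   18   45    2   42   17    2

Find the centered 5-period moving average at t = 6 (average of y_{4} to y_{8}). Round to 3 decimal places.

23.400

Sum of periods 4–8: 17 + 48 + 10 + 2 + 40 = 117
Divide by 5: 117 / 5 = 23.400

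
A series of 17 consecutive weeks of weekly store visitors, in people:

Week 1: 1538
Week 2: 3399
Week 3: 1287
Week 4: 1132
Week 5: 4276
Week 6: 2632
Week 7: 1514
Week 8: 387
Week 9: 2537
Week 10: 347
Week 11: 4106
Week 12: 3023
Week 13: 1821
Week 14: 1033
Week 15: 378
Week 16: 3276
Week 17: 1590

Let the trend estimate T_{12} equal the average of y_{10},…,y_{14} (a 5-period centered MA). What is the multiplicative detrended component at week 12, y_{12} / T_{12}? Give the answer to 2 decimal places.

1.46

Trend T_12 = (347 + 4106 + 3023 + 1821 + 1033) / 5 = 10330/5 = 2066.0000
Ratio to trend: 3023 / 2066.0000 = 1.46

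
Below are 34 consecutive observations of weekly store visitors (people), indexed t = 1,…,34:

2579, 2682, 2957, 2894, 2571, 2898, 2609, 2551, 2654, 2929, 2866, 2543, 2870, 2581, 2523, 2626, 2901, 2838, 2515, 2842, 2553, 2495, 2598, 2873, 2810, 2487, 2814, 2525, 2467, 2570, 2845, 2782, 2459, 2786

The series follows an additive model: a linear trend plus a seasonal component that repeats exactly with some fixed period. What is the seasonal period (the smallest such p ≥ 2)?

7

First differences y_{t+1} − y_t: 103, 275, -63, -323, 327, -289, -58, 103, 275, -63, -323, 327, -289, -58, 103, 275, …
The difference pattern repeats every 7 terms and not for any smaller step, so p = 7.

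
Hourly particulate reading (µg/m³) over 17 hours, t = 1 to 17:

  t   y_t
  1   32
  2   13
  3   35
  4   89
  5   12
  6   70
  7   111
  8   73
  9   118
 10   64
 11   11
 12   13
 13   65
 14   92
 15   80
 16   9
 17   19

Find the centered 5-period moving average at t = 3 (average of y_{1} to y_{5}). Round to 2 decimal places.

36.20

Sum of periods 1–5: 32 + 13 + 35 + 89 + 12 = 181
Divide by 5: 181 / 5 = 36.20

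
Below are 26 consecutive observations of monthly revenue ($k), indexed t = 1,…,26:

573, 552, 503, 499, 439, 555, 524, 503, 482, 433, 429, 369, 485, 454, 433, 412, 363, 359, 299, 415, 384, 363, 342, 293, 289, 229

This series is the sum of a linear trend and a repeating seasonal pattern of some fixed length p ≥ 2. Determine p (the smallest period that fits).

7

First differences y_{t+1} − y_t: -21, -49, -4, -60, 116, -31, -21, -21, -49, -4, -60, 116, -31, -21, -21, -49, …
The difference pattern repeats every 7 terms and not for any smaller step, so p = 7.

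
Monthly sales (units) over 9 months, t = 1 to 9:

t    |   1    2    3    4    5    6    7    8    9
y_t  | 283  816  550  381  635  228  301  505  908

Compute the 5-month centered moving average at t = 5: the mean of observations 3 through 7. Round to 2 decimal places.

419.00

Sum of periods 3–7: 550 + 381 + 635 + 228 + 301 = 2095
Divide by 5: 2095 / 5 = 419.00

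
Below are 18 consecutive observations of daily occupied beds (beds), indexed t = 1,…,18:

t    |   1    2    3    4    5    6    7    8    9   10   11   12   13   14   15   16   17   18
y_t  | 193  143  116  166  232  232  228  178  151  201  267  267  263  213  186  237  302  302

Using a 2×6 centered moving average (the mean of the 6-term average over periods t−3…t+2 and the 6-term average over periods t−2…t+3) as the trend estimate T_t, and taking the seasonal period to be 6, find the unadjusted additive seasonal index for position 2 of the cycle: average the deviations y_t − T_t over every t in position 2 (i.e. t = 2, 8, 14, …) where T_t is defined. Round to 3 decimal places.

-28.667

Season position 2 occurs at t = 8, 14 (where T_t is defined).
t=8: T_8 = 206.58333; y_8 − T_8 = 178 − 206.58333 = -28.58333
t=14: T_14 = 241.75000; y_14 − T_14 = 213 − 241.75000 = -28.75000
Mean deviation: (-28.58333 + -28.75000) / 2 = -28.667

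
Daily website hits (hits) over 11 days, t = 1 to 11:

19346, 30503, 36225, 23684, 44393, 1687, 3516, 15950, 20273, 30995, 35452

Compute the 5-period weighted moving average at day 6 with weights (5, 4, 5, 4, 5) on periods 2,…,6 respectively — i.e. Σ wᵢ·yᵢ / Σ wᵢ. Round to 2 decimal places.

Weighted sum: 5·30503 + 4·36225 + 5·23684 + 4·44393 + 5·1687 = 152515 + 144900 + 118420 + 177572 + 8435 = 601842
Weight total: 5 + 4 + 5 + 4 + 5 = 23
WMA = 601842 / 23 = 26167.04

26167.04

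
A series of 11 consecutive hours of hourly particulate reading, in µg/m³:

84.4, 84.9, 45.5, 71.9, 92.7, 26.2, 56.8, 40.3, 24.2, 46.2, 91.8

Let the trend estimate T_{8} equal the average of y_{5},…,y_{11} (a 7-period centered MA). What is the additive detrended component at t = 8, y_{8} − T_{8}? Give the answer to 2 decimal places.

-13.73

Trend T_8 = (92.7 + 26.2 + 56.8 + 40.3 + 24.2 + 46.2 + 91.8) / 7 = 378.2/7 = 54.0286
Detrended value: 40.3 − 54.0286 = -13.73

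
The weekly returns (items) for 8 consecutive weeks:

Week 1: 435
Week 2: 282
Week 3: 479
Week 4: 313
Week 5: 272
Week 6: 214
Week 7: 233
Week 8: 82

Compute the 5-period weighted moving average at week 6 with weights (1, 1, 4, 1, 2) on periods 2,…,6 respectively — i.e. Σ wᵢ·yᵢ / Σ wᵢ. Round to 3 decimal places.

Weighted sum: 1·282 + 1·479 + 4·313 + 1·272 + 2·214 = 282 + 479 + 1252 + 272 + 428 = 2713
Weight total: 1 + 1 + 4 + 1 + 2 = 9
WMA = 2713 / 9 = 301.444

301.444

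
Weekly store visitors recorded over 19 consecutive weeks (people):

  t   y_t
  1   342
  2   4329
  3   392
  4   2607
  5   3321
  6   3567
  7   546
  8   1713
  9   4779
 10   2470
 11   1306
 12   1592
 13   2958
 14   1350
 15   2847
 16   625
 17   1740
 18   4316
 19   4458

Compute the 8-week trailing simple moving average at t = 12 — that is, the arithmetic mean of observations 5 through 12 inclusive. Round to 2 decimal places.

Sum of periods 5–12: 3321 + 3567 + 546 + 1713 + 4779 + 2470 + 1306 + 1592 = 19294
Divide by 8: 19294 / 8 = 2411.75

2411.75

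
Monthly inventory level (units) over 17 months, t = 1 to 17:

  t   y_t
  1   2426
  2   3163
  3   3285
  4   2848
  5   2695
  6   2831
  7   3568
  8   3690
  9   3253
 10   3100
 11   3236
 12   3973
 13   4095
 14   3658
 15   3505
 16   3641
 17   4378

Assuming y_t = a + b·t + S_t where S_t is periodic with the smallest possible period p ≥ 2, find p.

First differences y_{t+1} − y_t: 737, 122, -437, -153, 136, 737, 122, -437, -153, 136, 737, 122, …
The difference pattern repeats every 5 terms and not for any smaller step, so p = 5.

5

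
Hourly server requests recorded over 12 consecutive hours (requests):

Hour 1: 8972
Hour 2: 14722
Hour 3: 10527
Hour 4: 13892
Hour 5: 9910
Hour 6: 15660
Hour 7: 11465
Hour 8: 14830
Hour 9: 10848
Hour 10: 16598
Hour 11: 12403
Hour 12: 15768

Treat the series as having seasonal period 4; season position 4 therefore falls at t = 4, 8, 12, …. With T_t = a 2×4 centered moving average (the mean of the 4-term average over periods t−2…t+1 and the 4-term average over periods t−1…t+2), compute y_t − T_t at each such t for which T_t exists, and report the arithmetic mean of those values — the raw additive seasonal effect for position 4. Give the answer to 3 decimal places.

Season position 4 occurs at t = 4, 8 (where T_t is defined).
t=4: T_4 = 12380.00000; y_4 − T_4 = 13892 − 12380.00000 = 1512.00000
t=8: T_8 = 13318.00000; y_8 − T_8 = 14830 − 13318.00000 = 1512.00000
Mean deviation: (1512.00000 + 1512.00000) / 2 = 1512.000

1512.000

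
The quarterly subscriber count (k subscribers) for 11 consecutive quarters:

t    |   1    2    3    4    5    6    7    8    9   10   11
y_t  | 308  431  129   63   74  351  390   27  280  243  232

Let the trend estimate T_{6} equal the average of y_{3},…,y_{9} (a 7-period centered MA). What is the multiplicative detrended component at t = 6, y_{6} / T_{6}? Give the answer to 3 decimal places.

1.870

Trend T_6 = (129 + 63 + 74 + 351 + 390 + 27 + 280) / 7 = 1314/7 = 187.71429
Ratio to trend: 351 / 187.71429 = 1.870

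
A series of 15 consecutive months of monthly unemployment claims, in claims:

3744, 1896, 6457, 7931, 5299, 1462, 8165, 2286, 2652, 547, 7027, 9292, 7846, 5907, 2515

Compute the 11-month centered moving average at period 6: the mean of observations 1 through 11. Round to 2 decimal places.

Sum of periods 1–11: 3744 + 1896 + 6457 + 7931 + 5299 + 1462 + 8165 + 2286 + 2652 + 547 + 7027 = 47466
Divide by 11: 47466 / 11 = 4315.09

4315.09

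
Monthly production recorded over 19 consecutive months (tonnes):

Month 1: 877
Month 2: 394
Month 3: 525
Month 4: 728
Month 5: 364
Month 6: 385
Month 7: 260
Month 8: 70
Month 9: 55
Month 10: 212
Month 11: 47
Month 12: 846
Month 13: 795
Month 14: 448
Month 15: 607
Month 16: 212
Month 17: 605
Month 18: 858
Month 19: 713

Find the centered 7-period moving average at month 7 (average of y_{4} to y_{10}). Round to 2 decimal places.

296.29

Sum of periods 4–10: 728 + 364 + 385 + 260 + 70 + 55 + 212 = 2074
Divide by 7: 2074 / 7 = 296.29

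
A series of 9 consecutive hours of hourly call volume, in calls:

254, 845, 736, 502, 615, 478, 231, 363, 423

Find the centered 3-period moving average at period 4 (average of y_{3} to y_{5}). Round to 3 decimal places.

617.667

Sum of periods 3–5: 736 + 502 + 615 = 1853
Divide by 3: 1853 / 3 = 617.667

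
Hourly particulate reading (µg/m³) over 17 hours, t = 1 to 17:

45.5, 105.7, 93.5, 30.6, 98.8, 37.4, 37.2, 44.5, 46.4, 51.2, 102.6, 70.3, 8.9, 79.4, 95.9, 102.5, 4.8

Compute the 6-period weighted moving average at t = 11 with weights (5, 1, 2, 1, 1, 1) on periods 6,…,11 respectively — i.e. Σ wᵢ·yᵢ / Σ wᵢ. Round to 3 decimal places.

Weighted sum: 5·37.4 + 1·37.2 + 2·44.5 + 1·46.4 + 1·51.2 + 1·102.6 = 187.0 + 37.2 + 89.0 + 46.4 + 51.2 + 102.6 = 513.4
Weight total: 5 + 1 + 2 + 1 + 1 + 1 = 11
WMA = 513.4 / 11 = 46.673

46.673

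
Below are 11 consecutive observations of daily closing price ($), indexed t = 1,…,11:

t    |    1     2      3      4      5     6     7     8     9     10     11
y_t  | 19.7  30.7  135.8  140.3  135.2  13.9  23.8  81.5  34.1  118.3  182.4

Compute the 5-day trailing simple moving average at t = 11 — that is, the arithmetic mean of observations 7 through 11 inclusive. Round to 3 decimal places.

Sum of periods 7–11: 23.8 + 81.5 + 34.1 + 118.3 + 182.4 = 440.1
Divide by 5: 440.1 / 5 = 88.020

88.020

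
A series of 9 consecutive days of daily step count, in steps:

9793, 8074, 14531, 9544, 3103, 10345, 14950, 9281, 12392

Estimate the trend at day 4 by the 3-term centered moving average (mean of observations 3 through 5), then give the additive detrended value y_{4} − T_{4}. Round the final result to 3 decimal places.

484.667

Trend T_4 = (14531 + 9544 + 3103) / 3 = 27178/3 = 9059.33333
Detrended value: 9544 − 9059.33333 = 484.667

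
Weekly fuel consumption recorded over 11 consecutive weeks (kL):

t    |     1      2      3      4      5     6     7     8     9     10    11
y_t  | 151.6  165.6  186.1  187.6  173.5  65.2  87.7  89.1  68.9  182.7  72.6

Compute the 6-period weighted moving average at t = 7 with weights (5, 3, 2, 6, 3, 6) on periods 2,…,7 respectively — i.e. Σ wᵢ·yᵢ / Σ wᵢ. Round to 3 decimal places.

140.972

Weighted sum: 5·165.6 + 3·186.1 + 2·187.6 + 6·173.5 + 3·65.2 + 6·87.7 = 828.0 + 558.3 + 375.2 + 1041.0 + 195.6 + 526.2 = 3524.3
Weight total: 5 + 3 + 2 + 6 + 3 + 6 = 25
WMA = 3524.3 / 25 = 140.972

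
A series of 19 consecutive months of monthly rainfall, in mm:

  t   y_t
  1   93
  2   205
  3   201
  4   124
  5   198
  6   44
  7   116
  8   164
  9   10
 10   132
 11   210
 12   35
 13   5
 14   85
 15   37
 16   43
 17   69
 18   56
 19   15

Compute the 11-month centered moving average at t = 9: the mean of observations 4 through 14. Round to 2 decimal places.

Sum of periods 4–14: 124 + 198 + 44 + 116 + 164 + 10 + 132 + 210 + 35 + 5 + 85 = 1123
Divide by 11: 1123 / 11 = 102.09

102.09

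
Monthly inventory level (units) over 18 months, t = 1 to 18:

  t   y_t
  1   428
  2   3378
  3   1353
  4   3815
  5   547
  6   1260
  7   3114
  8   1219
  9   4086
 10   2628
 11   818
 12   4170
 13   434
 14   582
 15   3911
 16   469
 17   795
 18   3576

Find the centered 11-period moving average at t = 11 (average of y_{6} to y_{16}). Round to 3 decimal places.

Sum of periods 6–16: 1260 + 3114 + 1219 + 4086 + 2628 + 818 + 4170 + 434 + 582 + 3911 + 469 = 22691
Divide by 11: 22691 / 11 = 2062.818

2062.818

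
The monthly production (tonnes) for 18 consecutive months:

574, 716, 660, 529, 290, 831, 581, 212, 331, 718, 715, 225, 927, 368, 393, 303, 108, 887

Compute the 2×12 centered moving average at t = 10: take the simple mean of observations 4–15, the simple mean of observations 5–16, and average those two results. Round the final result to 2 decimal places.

Sum over 4–15: 529 + 290 + 831 + 581 + 212 + 331 + 718 + 715 + 225 + 927 + 368 + 393 = 6120
Sum over 5–16: 290 + 831 + 581 + 212 + 331 + 718 + 715 + 225 + 927 + 368 + 393 + 303 = 5894
CMA at t=10 = (6120 + 5894) / (2·12) = 12014 / 24 = 500.58

500.58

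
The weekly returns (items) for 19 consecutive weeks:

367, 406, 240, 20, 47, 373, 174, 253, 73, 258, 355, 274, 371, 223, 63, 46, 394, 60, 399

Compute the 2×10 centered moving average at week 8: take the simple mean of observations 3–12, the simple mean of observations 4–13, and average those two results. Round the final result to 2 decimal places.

213.25

Sum over 3–12: 240 + 20 + 47 + 373 + 174 + 253 + 73 + 258 + 355 + 274 = 2067
Sum over 4–13: 20 + 47 + 373 + 174 + 253 + 73 + 258 + 355 + 274 + 371 = 2198
CMA at t=8 = (2067 + 2198) / (2·10) = 4265 / 20 = 213.25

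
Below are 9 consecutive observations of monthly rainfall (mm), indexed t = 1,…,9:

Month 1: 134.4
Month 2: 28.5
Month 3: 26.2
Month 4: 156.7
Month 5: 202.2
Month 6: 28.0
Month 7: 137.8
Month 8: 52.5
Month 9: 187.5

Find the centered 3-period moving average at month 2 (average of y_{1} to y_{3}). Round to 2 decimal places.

Sum of periods 1–3: 134.4 + 28.5 + 26.2 = 189.1
Divide by 3: 189.1 / 3 = 63.03

63.03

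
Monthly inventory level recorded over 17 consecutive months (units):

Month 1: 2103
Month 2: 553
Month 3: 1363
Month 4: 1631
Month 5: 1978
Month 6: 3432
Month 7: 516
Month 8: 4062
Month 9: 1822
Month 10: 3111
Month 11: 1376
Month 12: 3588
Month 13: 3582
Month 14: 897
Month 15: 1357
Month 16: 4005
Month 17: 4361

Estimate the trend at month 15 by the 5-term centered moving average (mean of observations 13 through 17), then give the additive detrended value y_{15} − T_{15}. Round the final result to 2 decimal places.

Trend T_15 = (3582 + 897 + 1357 + 4005 + 4361) / 5 = 14202/5 = 2840.4000
Detrended value: 1357 − 2840.4000 = -1483.40

-1483.40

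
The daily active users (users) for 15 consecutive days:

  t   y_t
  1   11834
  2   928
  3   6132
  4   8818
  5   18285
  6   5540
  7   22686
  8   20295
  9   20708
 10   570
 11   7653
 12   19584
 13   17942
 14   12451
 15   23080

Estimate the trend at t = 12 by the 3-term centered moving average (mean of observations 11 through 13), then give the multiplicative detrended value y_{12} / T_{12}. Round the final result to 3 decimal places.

1.300

Trend T_12 = (7653 + 19584 + 17942) / 3 = 45179/3 = 15059.66667
Ratio to trend: 19584 / 15059.66667 = 1.300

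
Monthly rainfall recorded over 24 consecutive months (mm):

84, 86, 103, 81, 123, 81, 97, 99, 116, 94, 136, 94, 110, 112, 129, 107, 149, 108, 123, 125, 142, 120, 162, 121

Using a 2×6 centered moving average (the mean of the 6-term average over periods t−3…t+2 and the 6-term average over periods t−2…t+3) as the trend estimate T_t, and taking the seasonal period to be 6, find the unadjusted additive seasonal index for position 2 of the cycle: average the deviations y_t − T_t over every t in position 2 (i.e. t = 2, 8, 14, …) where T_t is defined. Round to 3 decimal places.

-3.806

Season position 2 occurs at t = 8, 14, 20 (where T_t is defined).
t=8: T_8 = 102.75000; y_8 − T_8 = 99 − 102.75000 = -3.75000
t=14: T_14 = 115.75000; y_14 − T_14 = 112 − 115.75000 = -3.75000
t=20: T_20 = 128.91667; y_20 − T_20 = 125 − 128.91667 = -3.91667
Mean deviation: (-3.75000 + -3.75000 + -3.91667) / 3 = -3.806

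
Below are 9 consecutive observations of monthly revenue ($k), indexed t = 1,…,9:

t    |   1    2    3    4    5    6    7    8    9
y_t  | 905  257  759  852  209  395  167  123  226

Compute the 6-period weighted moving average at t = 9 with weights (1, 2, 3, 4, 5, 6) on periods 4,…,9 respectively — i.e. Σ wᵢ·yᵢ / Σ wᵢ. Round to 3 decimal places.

242.571

Weighted sum: 1·852 + 2·209 + 3·395 + 4·167 + 5·123 + 6·226 = 852 + 418 + 1185 + 668 + 615 + 1356 = 5094
Weight total: 1 + 2 + 3 + 4 + 5 + 6 = 21
WMA = 5094 / 21 = 242.571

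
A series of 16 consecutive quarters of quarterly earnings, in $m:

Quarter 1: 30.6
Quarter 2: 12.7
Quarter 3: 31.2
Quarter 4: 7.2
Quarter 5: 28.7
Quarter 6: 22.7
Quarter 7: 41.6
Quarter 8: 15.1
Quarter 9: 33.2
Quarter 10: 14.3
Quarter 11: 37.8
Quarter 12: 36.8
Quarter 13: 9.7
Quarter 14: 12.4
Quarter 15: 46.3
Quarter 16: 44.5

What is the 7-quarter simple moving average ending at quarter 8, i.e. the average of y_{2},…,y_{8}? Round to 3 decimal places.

22.743

Sum of periods 2–8: 12.7 + 31.2 + 7.2 + 28.7 + 22.7 + 41.6 + 15.1 = 159.2
Divide by 7: 159.2 / 7 = 22.743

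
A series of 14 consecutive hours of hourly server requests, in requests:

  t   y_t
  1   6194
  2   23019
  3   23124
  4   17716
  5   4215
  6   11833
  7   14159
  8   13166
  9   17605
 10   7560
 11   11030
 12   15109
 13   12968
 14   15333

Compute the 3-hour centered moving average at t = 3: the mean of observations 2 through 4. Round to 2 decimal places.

21286.33

Sum of periods 2–4: 23019 + 23124 + 17716 = 63859
Divide by 3: 63859 / 3 = 21286.33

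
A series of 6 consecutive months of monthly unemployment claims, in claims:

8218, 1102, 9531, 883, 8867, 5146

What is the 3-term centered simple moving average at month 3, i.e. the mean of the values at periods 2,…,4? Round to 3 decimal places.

Sum of periods 2–4: 1102 + 9531 + 883 = 11516
Divide by 3: 11516 / 3 = 3838.667

3838.667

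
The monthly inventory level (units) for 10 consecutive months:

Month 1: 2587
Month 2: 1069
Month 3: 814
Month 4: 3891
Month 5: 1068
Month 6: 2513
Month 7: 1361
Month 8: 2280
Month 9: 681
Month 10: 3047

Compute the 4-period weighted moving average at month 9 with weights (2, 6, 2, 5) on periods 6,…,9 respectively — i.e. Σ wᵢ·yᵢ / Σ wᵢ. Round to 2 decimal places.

1410.47

Weighted sum: 2·2513 + 6·1361 + 2·2280 + 5·681 = 5026 + 8166 + 4560 + 3405 = 21157
Weight total: 2 + 6 + 2 + 5 = 15
WMA = 21157 / 15 = 1410.47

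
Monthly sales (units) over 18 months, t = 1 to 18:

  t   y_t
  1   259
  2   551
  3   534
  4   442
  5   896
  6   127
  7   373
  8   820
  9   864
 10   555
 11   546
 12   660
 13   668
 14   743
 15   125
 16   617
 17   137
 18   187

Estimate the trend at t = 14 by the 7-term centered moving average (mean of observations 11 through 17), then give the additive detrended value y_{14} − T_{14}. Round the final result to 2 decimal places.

Trend T_14 = (546 + 660 + 668 + 743 + 125 + 617 + 137) / 7 = 3496/7 = 499.4286
Detrended value: 743 − 499.4286 = 243.57

243.57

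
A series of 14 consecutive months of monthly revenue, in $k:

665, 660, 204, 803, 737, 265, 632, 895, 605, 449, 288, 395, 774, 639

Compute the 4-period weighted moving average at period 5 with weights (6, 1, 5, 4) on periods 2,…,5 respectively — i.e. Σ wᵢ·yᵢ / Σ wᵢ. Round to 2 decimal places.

695.44

Weighted sum: 6·660 + 1·204 + 5·803 + 4·737 = 3960 + 204 + 4015 + 2948 = 11127
Weight total: 6 + 1 + 5 + 4 = 16
WMA = 11127 / 16 = 695.44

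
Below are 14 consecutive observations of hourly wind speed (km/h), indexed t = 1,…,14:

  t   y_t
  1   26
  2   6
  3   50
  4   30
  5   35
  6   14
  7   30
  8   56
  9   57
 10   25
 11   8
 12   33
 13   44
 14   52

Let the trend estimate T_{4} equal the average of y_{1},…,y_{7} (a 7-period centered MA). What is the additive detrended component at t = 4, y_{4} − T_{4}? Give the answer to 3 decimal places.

Trend T_4 = (26 + 6 + 50 + 30 + 35 + 14 + 30) / 7 = 191/7 = 27.28571
Detrended value: 30 − 27.28571 = 2.714

2.714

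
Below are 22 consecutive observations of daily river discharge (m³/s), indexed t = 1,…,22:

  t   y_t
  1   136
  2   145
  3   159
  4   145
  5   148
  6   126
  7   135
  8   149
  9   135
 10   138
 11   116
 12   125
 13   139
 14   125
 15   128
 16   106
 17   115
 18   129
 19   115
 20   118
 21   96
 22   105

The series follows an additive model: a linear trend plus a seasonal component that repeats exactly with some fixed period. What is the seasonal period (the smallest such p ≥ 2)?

5

First differences y_{t+1} − y_t: 9, 14, -14, 3, -22, 9, 14, -14, 3, -22, 9, 14, …
The difference pattern repeats every 5 terms and not for any smaller step, so p = 5.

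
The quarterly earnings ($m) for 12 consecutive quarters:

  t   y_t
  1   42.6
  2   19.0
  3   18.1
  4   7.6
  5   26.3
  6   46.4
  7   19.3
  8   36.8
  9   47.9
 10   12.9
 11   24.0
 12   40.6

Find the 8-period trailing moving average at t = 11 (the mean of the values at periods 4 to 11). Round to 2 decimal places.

27.65

Sum of periods 4–11: 7.6 + 26.3 + 46.4 + 19.3 + 36.8 + 47.9 + 12.9 + 24.0 = 221.2
Divide by 8: 221.2 / 8 = 27.65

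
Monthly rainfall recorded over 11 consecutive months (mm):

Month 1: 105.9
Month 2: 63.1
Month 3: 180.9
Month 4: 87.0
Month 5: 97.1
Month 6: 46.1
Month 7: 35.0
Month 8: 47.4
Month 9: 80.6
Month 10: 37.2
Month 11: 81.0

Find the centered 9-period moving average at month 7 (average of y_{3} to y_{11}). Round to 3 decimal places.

76.922

Sum of periods 3–11: 180.9 + 87.0 + 97.1 + 46.1 + 35.0 + 47.4 + 80.6 + 37.2 + 81.0 = 692.3
Divide by 9: 692.3 / 9 = 76.922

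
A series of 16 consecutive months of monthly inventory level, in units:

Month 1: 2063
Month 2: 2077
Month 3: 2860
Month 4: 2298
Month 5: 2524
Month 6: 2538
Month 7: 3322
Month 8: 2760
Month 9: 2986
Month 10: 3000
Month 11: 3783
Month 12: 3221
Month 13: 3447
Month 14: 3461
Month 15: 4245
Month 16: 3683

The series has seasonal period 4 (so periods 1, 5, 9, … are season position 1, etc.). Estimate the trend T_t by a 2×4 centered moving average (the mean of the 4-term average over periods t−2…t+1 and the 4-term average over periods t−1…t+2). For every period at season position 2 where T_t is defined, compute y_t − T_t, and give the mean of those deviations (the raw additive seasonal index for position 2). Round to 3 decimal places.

-190.125

Season position 2 occurs at t = 6, 10, 14 (where T_t is defined).
t=6: T_6 = 2728.25000; y_6 − T_6 = 2538 − 2728.25000 = -190.25000
t=10: T_10 = 3189.87500; y_10 − T_10 = 3000 − 3189.87500 = -189.87500
t=14: T_14 = 3651.25000; y_14 − T_14 = 3461 − 3651.25000 = -190.25000
Mean deviation: (-190.25000 + -189.87500 + -190.25000) / 3 = -190.125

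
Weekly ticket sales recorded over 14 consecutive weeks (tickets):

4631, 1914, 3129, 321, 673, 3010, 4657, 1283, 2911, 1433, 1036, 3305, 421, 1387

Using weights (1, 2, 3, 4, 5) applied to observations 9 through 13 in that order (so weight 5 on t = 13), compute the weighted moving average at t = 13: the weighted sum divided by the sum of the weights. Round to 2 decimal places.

Weighted sum: 1·2911 + 2·1433 + 3·1036 + 4·3305 + 5·421 = 2911 + 2866 + 3108 + 13220 + 2105 = 24210
Weight total: 1 + 2 + 3 + 4 + 5 = 15
WMA = 24210 / 15 = 1614.00

1614.00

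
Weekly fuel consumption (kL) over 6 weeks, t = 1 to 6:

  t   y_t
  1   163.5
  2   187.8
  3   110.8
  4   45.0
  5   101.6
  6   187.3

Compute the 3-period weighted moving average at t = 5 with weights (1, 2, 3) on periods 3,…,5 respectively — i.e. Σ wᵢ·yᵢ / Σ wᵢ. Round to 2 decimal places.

Weighted sum: 1·110.8 + 2·45.0 + 3·101.6 = 110.8 + 90.0 + 304.8 = 505.6
Weight total: 1 + 2 + 3 = 6
WMA = 505.6 / 6 = 84.27

84.27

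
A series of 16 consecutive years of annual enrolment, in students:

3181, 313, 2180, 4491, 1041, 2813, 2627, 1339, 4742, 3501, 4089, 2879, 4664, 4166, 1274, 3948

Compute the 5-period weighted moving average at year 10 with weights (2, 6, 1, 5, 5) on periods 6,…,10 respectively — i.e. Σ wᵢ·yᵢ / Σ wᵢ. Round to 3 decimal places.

Weighted sum: 2·2813 + 6·2627 + 1·1339 + 5·4742 + 5·3501 = 5626 + 15762 + 1339 + 23710 + 17505 = 63942
Weight total: 2 + 6 + 1 + 5 + 5 = 19
WMA = 63942 / 19 = 3365.368

3365.368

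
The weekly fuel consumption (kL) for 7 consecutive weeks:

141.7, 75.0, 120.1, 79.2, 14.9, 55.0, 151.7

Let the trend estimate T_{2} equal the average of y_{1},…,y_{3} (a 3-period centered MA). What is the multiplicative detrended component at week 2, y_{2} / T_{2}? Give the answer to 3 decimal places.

Trend T_2 = (141.7 + 75.0 + 120.1) / 3 = 336.8/3 = 112.26667
Ratio to trend: 75.0 / 112.26667 = 0.668

0.668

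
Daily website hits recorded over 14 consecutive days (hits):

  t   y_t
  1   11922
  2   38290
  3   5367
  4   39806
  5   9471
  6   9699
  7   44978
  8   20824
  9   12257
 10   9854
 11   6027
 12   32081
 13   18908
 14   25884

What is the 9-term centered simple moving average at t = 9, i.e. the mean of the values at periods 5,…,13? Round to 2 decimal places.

Sum of periods 5–13: 9471 + 9699 + 44978 + 20824 + 12257 + 9854 + 6027 + 32081 + 18908 = 164099
Divide by 9: 164099 / 9 = 18233.22

18233.22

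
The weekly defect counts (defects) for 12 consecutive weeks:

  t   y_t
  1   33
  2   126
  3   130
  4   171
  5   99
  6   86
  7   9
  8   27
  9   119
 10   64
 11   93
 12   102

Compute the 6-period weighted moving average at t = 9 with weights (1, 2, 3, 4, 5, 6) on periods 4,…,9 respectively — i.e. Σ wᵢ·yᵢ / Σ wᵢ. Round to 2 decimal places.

72.00

Weighted sum: 1·171 + 2·99 + 3·86 + 4·9 + 5·27 + 6·119 = 171 + 198 + 258 + 36 + 135 + 714 = 1512
Weight total: 1 + 2 + 3 + 4 + 5 + 6 = 21
WMA = 1512 / 21 = 72.00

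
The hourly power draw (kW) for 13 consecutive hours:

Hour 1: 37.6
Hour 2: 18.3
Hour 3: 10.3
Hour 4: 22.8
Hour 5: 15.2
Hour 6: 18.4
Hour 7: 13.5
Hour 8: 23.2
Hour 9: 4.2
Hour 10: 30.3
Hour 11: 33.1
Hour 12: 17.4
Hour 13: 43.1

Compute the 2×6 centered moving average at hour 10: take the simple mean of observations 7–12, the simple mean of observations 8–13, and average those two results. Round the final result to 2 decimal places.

22.75

Sum over 7–12: 13.5 + 23.2 + 4.2 + 30.3 + 33.1 + 17.4 = 121.7
Sum over 8–13: 23.2 + 4.2 + 30.3 + 33.1 + 17.4 + 43.1 = 151.3
CMA at t=10 = (121.7 + 151.3) / (2·6) = 273.0 / 12 = 22.75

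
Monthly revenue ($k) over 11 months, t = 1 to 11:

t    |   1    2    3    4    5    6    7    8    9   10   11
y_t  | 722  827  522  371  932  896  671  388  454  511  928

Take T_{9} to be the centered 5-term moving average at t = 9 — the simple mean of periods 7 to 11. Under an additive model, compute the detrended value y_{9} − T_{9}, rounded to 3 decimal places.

Trend T_9 = (671 + 388 + 454 + 511 + 928) / 5 = 2952/5 = 590.40000
Detrended value: 454 − 590.40000 = -136.400

-136.400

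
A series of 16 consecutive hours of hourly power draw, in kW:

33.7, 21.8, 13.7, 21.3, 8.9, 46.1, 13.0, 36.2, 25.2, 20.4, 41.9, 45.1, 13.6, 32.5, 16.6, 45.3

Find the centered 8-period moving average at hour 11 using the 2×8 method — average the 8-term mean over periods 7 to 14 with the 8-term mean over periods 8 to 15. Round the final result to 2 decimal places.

28.71

Sum over 7–14: 13.0 + 36.2 + 25.2 + 20.4 + 41.9 + 45.1 + 13.6 + 32.5 = 227.9
Sum over 8–15: 36.2 + 25.2 + 20.4 + 41.9 + 45.1 + 13.6 + 32.5 + 16.6 = 231.5
CMA at t=11 = (227.9 + 231.5) / (2·8) = 459.4 / 16 = 28.71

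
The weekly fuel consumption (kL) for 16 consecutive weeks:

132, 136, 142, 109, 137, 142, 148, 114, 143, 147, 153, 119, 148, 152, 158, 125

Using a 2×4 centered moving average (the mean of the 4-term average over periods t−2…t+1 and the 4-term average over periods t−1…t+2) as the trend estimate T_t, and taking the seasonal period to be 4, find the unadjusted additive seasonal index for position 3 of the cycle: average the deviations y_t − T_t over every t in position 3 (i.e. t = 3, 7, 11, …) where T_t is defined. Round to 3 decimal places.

11.833

Season position 3 occurs at t = 3, 7, 11 (where T_t is defined).
t=3: T_3 = 130.37500; y_3 − T_3 = 142 − 130.37500 = 11.62500
t=7: T_7 = 136.00000; y_7 − T_7 = 148 − 136.00000 = 12.00000
t=11: T_11 = 141.12500; y_11 − T_11 = 153 − 141.12500 = 11.87500
Mean deviation: (11.62500 + 12.00000 + 11.87500) / 3 = 11.833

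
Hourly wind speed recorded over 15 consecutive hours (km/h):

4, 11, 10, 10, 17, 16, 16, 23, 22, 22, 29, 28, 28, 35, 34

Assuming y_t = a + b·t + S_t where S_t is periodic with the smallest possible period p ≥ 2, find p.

3

First differences y_{t+1} − y_t: 7, -1, 0, 7, -1, 0, 7, -1, …
The difference pattern repeats every 3 terms and not for any smaller step, so p = 3.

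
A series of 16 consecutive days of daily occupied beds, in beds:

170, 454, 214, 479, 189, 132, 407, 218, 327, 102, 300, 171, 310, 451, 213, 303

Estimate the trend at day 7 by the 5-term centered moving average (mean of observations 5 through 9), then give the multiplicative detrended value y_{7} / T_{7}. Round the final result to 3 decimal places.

1.599

Trend T_7 = (189 + 132 + 407 + 218 + 327) / 5 = 1273/5 = 254.60000
Ratio to trend: 407 / 254.60000 = 1.599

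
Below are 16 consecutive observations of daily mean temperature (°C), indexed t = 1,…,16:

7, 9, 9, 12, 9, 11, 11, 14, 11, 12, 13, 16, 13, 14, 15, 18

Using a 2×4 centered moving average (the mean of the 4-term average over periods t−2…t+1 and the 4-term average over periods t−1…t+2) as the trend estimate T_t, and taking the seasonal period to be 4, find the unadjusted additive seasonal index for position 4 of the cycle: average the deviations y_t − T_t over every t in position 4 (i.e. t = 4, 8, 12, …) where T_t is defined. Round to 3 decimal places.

Season position 4 occurs at t = 4, 8, 12 (where T_t is defined).
t=4: T_4 = 10.00000; y_4 − T_4 = 12 − 10.00000 = 2.00000
t=8: T_8 = 11.87500; y_8 − T_8 = 14 − 11.87500 = 2.12500
t=12: T_12 = 13.75000; y_12 − T_12 = 16 − 13.75000 = 2.25000
Mean deviation: (2.00000 + 2.12500 + 2.25000) / 3 = 2.125

2.125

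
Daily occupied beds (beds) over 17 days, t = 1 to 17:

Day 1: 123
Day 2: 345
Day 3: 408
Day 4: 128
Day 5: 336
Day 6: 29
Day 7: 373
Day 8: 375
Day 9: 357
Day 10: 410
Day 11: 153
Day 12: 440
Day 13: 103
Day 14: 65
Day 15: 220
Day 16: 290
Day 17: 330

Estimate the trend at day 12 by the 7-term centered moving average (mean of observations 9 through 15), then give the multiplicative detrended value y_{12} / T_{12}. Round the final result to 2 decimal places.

Trend T_12 = (357 + 410 + 153 + 440 + 103 + 65 + 220) / 7 = 1748/7 = 249.7143
Ratio to trend: 440 / 249.7143 = 1.76

1.76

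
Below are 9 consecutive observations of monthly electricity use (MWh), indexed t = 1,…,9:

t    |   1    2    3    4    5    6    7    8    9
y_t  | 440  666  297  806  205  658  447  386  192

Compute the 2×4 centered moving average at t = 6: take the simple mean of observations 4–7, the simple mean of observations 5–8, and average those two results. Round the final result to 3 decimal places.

476.500

Sum over 4–7: 806 + 205 + 658 + 447 = 2116
Sum over 5–8: 205 + 658 + 447 + 386 = 1696
CMA at t=6 = (2116 + 1696) / (2·4) = 3812 / 8 = 476.500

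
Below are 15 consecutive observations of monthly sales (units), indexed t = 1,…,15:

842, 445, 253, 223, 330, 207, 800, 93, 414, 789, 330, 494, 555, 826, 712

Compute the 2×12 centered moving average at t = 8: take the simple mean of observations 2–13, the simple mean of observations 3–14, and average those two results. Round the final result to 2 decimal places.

Sum over 2–13: 445 + 253 + 223 + 330 + 207 + 800 + 93 + 414 + 789 + 330 + 494 + 555 = 4933
Sum over 3–14: 253 + 223 + 330 + 207 + 800 + 93 + 414 + 789 + 330 + 494 + 555 + 826 = 5314
CMA at t=8 = (4933 + 5314) / (2·12) = 10247 / 24 = 426.96

426.96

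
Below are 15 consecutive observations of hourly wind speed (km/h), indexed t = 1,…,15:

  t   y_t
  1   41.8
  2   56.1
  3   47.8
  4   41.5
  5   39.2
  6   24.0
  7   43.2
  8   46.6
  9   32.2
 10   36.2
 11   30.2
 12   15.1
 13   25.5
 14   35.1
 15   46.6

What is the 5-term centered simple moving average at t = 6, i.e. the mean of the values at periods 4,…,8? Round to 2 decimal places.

Sum of periods 4–8: 41.5 + 39.2 + 24.0 + 43.2 + 46.6 = 194.5
Divide by 5: 194.5 / 5 = 38.90

38.90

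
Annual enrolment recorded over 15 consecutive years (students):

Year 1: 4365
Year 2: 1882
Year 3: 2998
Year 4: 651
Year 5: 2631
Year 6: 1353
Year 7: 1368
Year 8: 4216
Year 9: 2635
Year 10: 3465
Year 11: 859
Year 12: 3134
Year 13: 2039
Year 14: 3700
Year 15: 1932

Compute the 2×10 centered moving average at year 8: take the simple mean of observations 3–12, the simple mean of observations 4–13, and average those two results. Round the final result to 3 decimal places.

2283.050

Sum over 3–12: 2998 + 651 + 2631 + 1353 + 1368 + 4216 + 2635 + 3465 + 859 + 3134 = 23310
Sum over 4–13: 651 + 2631 + 1353 + 1368 + 4216 + 2635 + 3465 + 859 + 3134 + 2039 = 22351
CMA at t=8 = (23310 + 22351) / (2·10) = 45661 / 20 = 2283.050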